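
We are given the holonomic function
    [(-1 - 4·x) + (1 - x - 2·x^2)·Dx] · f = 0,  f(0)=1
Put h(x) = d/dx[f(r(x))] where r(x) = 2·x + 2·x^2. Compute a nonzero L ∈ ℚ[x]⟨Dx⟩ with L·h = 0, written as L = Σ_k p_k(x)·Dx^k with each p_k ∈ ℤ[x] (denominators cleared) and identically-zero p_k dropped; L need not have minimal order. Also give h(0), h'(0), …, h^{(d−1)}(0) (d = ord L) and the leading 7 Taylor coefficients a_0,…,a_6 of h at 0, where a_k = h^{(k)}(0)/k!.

L = (14 + 108·x + 444·x^2 + 1312·x^3 + 2256·x^4 + 1920·x^5 + 640·x^6) + (-1 - 8·x + 6·x^2 + 148·x^3 + 440·x^4 + 624·x^5 + 448·x^6 + 128·x^7)·Dx  (order 1).
h: a_k = 2, 28, 192, 1232, 7480, 43248, 243712, …
ICs: h(0) = 2.

f: a_k = 1, 1, 3, 5, 11, 21, 43, …
L₀ from L_f via x↦r, Dx↦r'^{-1}Dx.
Derive L from L₀ (diff closure).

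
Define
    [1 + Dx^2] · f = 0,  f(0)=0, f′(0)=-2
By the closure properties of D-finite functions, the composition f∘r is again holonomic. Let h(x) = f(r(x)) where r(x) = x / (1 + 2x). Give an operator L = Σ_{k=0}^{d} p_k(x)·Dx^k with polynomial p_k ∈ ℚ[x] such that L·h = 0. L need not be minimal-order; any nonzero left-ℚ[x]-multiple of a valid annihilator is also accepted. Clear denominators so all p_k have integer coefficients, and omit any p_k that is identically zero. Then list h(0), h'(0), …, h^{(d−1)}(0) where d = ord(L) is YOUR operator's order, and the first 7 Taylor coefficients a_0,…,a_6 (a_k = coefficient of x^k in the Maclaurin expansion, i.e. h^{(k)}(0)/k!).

f: a_k = 0, -2, 0, 1/3, 0, -1/60, 0, …
Substitute x→r, Dx→(1/r')Dx; clear ⇒ L₀.
L = 1 + (4 + 24·x + 48·x^2 + 32·x^3)·Dx + (1 + 8·x + 24·x^2 + 32·x^3 + 16·x^4)·Dx^2  (order 2).
h: a_k = 0, -2, 4, -23/3, 14, -1441/60, 75/2, …
ICs: h(0) = 0, h′(0) = -2.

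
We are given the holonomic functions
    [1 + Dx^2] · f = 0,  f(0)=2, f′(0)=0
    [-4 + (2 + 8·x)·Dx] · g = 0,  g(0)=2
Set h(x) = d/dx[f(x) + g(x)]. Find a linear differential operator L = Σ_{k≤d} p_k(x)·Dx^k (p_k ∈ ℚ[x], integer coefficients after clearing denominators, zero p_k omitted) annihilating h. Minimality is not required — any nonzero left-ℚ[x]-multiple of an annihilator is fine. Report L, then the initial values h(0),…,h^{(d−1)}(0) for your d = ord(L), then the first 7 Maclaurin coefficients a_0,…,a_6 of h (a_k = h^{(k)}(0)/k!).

L = (-122 - 16·x - 32·x^2) + (-13 - 60·x - 48·x^2 - 64·x^3)·Dx + (-122 - 16·x - 32·x^2)·Dx^2 + (-13 - 60·x - 48·x^2 - 64·x^3)·Dx^3  (order 3).
h: a_k = 4, -10, 24, -239/3, 280, -60481/60, 3696, …
ICs: h(0) = 4, h′(0) = -10, h′′(0) = 48.

f: a_k = 2, 0, -1, 0, 1/12, 0, -1/360, …
g: a_k = 2, 4, -4, 8, -20, 56, -168, …
Sum ⇒ L₀ = lclm(L_f,L_g) in ℚ(x)⟨Dx⟩.
Differentiate: ansatz ord ≤ ord L₀ ⇒ L.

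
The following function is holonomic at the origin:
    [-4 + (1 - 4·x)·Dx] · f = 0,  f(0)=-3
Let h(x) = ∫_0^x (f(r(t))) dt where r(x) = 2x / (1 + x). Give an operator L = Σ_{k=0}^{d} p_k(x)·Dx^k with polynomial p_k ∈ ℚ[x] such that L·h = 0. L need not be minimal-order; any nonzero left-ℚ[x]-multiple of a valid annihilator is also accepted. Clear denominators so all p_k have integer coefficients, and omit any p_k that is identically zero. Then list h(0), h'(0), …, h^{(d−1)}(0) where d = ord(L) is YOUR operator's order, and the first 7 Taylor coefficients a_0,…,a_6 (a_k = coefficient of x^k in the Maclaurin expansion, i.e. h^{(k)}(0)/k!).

L = 8·Dx + (-1 + 6·x + 7·x^2)·Dx^2  (order 2).
h: a_k = 0, -3, -12, -56, -294, -8232/5, -9604, …
ICs: h(0) = 0, h′(0) = -3.

f: a_k = -3, -12, -48, -192, -768, -3072, -12288, …
Change of var in L_f (x↦r) gives L₀.
Integrate: L := L₀·Dx.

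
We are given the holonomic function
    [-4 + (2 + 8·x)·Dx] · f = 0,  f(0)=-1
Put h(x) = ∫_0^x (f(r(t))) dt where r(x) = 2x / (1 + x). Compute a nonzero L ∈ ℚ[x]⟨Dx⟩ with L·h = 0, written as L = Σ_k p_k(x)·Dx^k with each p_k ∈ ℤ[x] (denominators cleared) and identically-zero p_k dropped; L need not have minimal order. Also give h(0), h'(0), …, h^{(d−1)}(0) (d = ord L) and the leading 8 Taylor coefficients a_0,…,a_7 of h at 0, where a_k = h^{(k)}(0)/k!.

f: a_k = -1, -2, 2, -4, 10, -28, 84, -264, …
h₀=f(r): pull back L_f along r ⇒ L₀.
h=∫h₀ ⇒ L = L₀·Dx.
L = -4·Dx + (1 + 10·x + 9·x^2)·Dx^2  (order 2).
h: a_k = 0, -1, -2, 4, -13, 284/5, -294, 11820/7, …
ICs: h(0) = 0, h′(0) = -1.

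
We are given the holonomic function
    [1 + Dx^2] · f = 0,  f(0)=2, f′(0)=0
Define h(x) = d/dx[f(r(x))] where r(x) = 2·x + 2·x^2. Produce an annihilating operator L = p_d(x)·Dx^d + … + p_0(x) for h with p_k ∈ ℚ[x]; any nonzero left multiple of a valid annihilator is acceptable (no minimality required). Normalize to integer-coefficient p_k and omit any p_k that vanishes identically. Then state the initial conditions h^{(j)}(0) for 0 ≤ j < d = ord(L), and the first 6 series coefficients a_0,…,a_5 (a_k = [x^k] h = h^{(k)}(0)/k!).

L = (16 + 32·x + 96·x^2 + 128·x^3 + 64·x^4) + (-6 - 12·x)·Dx + (1 + 4·x + 4·x^2)·Dx^2  (order 2).
h: a_k = 0, -8, -24, -32/3, 80/3, 704/15, …
ICs: h(0) = 0, h′(0) = -8.

f: a_k = 2, 0, -1, 0, 1/12, 0, …
h₀=f(r): pull back L_f along r ⇒ L₀.
h=h₀': d/dx-closure on L₀ ⇒ L.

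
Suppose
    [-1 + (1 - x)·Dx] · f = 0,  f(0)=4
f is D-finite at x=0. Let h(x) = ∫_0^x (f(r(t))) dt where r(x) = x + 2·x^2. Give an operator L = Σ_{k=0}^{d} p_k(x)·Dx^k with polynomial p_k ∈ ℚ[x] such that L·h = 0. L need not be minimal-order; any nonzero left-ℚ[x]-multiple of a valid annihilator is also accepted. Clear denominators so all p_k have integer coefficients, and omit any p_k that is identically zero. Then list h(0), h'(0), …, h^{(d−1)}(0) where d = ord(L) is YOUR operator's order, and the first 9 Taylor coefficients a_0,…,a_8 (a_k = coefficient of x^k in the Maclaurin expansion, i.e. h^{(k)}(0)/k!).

L = (1 + 4·x)·Dx + (-1 + x + 2·x^2)·Dx^2  (order 2).
h: a_k = 0, 4, 2, 4, 5, 44/5, 14, 172/7, 85/2, …
ICs: h(0) = 0, h′(0) = 4.

f: a_k = 4, 4, 4, 4, 4, 4, 4, 4, 4, …
h₀=f(r): pull back L_f along r ⇒ L₀.
h=∫h₀ ⇒ L = L₀·Dx.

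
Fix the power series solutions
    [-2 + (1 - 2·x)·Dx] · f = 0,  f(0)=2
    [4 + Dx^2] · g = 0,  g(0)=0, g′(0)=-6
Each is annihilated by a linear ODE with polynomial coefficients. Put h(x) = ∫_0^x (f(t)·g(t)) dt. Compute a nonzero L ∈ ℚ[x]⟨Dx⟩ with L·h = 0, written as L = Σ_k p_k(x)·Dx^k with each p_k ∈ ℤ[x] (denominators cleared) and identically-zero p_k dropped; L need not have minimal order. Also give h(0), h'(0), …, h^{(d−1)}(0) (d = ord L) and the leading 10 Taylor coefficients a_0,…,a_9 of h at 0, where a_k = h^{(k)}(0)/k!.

L = (-4 + 8·x)·Dx + 4·Dx^2 + (-1 + 2·x)·Dx^3  (order 3).
h: a_k = 0, 0, -6, -8, -10, -16, -404/15, -1616/35, -8482/105, -135712/945, …
ICs: h(0) = 0, h′(0) = 0, h′′(0) = -12.

f: a_k = 2, 4, 8, 16, 32, 64, 128, 256, 512, 1024, …
g: a_k = 0, -6, 0, 4, 0, -4/5, 0, 8/105, 0, -4/945, …
Product ⇒ symmetric product L₀, ord ≤ 2.
∫: right-multiply L₀ by Dx.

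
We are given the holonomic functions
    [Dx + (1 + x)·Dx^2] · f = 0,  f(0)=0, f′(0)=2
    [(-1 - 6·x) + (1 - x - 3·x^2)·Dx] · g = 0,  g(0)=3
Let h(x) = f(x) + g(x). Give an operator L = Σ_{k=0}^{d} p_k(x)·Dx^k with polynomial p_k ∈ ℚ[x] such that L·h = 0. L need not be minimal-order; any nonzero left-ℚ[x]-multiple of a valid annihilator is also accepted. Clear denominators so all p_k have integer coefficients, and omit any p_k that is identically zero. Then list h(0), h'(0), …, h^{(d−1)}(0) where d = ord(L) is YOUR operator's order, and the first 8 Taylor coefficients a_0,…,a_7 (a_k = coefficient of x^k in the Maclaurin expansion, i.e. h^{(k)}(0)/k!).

L = (-58 - 350·x - 636·x^2 - 756·x^3 - 324·x^4)·Dx + (-40 - 364·x - 976·x^2 - 1632·x^3 - 1530·x^4 - 540·x^5)·Dx^2 + (9 + 31·x + 27·x^2 - 115·x^3 - 345·x^4 - 333·x^5 - 108·x^6)·Dx^3  (order 3).
h: a_k = 3, 5, 11, 65/3, 113/2, 602/5, 872/3, 4559/7, …
ICs: h(0) = 3, h′(0) = 5, h′′(0) = 22.

f: a_k = 0, 2, -1, 2/3, -1/2, 2/5, -1/3, 2/7, …
g: a_k = 3, 3, 12, 21, 57, 120, 291, 651, …
h₀=f+g: left-lcm gives L₀, ord ≤ 3.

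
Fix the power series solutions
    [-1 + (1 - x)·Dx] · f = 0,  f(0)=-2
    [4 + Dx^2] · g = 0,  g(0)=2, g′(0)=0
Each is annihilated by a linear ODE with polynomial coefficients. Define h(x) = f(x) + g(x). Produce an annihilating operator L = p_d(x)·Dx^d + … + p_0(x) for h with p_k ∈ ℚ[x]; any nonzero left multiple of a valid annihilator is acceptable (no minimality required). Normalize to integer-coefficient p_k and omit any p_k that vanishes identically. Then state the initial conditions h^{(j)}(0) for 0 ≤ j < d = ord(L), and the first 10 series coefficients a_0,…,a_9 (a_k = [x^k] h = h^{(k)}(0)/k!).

L = (20 - 16·x + 8·x^2) + (-12 + 28·x - 24·x^2 + 8·x^3)·Dx + (5 - 4·x + 2·x^2)·Dx^2 + (-3 + 7·x - 6·x^2 + 2·x^3)·Dx^3  (order 3).
h: a_k = 0, -2, -6, -2, -2/3, -2, -98/45, -2, -626/315, -2, …
ICs: h(0) = 0, h′(0) = -2, h′′(0) = -12.

f: a_k = -2, -2, -2, -2, -2, -2, -2, -2, -2, -2, …
g: a_k = 2, 0, -4, 0, 4/3, 0, -8/45, 0, 4/315, 0, …
Sum ⇒ L₀ = lclm(L_f,L_g) in ℚ(x)⟨Dx⟩.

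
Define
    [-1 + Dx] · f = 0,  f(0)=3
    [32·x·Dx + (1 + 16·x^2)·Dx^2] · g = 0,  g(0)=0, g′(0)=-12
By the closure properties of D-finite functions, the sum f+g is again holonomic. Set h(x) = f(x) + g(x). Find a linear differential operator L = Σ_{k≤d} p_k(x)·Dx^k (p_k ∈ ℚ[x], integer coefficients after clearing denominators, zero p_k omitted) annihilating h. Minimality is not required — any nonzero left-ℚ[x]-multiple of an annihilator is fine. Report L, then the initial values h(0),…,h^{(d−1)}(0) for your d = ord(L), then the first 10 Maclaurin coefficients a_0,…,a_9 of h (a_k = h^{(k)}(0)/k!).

f: a_k = 3, 3, 3/2, 1/2, 1/8, 1/40, 1/240, 1/1680, 1/13440, 1/120960, …
g: a_k = 0, -12, 0, 64, 0, -3072/5, 0, 49152/7, 0, -262144/3, …
L₀ := lclm(L_f,L_g); ord L₀ ≤ 1+2.
L = (32 - 32·x - 1536·x^2 - 512·x^3)·Dx + (-33 + 1504·x^2 - 256·x^4)·Dx^2 + (1 + 32·x + 32·x^2 + 512·x^3 + 256·x^4)·Dx^3  (order 3).
h: a_k = 3, -9, 3/2, 129/2, 1/8, -4915/8, 1/240, 11796481/1680, 1/13440, -10569646079/120960, …
ICs: h(0) = 3, h′(0) = -9, h′′(0) = 3.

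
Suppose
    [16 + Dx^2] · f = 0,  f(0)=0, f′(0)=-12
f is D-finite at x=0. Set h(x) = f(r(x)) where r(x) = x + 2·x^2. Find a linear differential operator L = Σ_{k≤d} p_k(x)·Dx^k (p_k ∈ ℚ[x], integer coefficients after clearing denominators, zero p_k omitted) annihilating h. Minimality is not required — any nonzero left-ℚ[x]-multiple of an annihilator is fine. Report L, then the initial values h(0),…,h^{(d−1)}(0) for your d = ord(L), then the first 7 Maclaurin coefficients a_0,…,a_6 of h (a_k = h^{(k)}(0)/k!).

L = (16 + 192·x + 768·x^2 + 1024·x^3) - 4·Dx + (1 + 4·x)·Dx^2  (order 2).
h: a_k = 0, -12, -24, 32, 192, 1792/5, 0, …
ICs: h(0) = 0, h′(0) = -12.

f: a_k = 0, -12, 0, 32, 0, -128/5, 0, …
h₀=f(r): pull back L_f along r ⇒ L₀.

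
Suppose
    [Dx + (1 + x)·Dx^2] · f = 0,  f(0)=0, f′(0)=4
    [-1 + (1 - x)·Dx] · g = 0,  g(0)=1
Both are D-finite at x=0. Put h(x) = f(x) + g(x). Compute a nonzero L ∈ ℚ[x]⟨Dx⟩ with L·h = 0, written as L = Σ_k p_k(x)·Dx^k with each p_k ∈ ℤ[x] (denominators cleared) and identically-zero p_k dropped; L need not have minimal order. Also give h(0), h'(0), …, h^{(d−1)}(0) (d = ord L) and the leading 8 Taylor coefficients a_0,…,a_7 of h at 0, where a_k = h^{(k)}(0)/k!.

f: a_k = 0, 4, -2, 4/3, -1, 4/5, -2/3, 4/7, …
g: a_k = 1, 1, 1, 1, 1, 1, 1, 1, …
L₀ := lclm(L_f,L_g); ord L₀ ≤ 2+1.
L = (-10 - 2·x)·Dx + (-4 - 16·x - 4·x^2)·Dx^2 + (3 + x - 3·x^2 - x^3)·Dx^3  (order 3).
h: a_k = 1, 5, -1, 7/3, 0, 9/5, 1/3, 11/7, …
ICs: h(0) = 1, h′(0) = 5, h′′(0) = -2.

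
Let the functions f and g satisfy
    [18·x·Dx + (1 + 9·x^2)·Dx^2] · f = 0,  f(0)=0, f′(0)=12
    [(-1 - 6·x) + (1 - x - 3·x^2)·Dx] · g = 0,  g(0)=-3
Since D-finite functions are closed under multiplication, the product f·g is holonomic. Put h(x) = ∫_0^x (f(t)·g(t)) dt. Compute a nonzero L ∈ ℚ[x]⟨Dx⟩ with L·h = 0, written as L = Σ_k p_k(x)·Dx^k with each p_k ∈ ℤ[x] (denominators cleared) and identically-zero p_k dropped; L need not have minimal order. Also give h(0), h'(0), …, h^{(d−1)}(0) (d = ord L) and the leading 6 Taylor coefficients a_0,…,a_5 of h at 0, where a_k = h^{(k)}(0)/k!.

f: a_k = 0, 12, 0, -36, 0, 972/5, …
g: a_k = -3, -3, -12, -21, -57, -120, …
Product ⇒ symmetric product L₀, ord ≤ 2.
Integrate: L := L₀·Dx.
L = (6 + 18·x + 162·x^2)·Dx + (2 - 6·x + 36·x^2 + 162·x^3)·Dx^2 + (-1 + x - 6·x^2 + 9·x^3 + 27·x^4)·Dx^3  (order 3).
h: a_k = 0, 0, -18, -12, -9, -144/5, …
ICs: h(0) = 0, h′(0) = 0, h′′(0) = -36.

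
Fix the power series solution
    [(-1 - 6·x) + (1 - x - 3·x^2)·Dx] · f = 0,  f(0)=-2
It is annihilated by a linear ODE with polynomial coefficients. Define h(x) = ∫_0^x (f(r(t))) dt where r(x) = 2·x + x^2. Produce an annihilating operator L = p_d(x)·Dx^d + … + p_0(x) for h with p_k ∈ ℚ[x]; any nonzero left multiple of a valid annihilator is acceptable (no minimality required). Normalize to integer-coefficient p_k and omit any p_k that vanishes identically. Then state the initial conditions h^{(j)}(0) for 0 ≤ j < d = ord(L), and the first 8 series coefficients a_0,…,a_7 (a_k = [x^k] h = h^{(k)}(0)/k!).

L = (2 + 26·x + 36·x^2 + 12·x^3)·Dx + (-1 + 2·x + 13·x^2 + 12·x^3 + 3·x^4)·Dx^2  (order 2).
h: a_k = 0, -2, -2, -34/3, -36, -784/5, -1930/3, -19742/7, …
ICs: h(0) = 0, h′(0) = -2.

f: a_k = -2, -2, -8, -14, -38, -80, -194, -434, …
f∘r: x↦r, Dx↦Dx/r' in L_f ⇒ L₀.
Integrate: L := L₀·Dx.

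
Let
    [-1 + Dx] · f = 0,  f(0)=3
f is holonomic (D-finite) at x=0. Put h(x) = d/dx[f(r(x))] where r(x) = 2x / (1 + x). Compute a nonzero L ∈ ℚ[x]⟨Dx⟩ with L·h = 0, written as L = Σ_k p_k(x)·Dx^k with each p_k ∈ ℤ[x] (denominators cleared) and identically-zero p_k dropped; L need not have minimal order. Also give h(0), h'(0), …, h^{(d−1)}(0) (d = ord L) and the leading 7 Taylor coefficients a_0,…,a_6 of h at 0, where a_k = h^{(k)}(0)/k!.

f: a_k = 3, 3, 3/2, 1/2, 1/8, 1/40, 1/240, …
h₀=f(r): pull back L_f along r ⇒ L₀.
Derive L from L₀ (diff closure).
L = -2·x + (-1 - 2·x - x^2)·Dx  (order 1).
h: a_k = 6, 0, -6, 8, -6, 8/5, 10/3, …
ICs: h(0) = 6.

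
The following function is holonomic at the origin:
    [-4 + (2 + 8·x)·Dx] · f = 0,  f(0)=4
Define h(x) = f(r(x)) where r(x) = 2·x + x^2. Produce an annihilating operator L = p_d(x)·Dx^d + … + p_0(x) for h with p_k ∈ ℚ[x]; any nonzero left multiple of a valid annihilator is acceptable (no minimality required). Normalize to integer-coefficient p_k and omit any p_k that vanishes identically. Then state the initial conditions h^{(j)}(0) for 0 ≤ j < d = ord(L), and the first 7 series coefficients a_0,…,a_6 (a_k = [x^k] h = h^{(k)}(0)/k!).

f: a_k = 4, 8, -8, 16, -40, 112, -336, …
L₀ from L_f via x↦r, Dx↦r'^{-1}Dx.
L = (-4 - 4·x) + (1 + 8·x + 4·x^2)·Dx  (order 1).
h: a_k = 4, 16, -24, 96, -456, 2400, -13488, …
ICs: h(0) = 4.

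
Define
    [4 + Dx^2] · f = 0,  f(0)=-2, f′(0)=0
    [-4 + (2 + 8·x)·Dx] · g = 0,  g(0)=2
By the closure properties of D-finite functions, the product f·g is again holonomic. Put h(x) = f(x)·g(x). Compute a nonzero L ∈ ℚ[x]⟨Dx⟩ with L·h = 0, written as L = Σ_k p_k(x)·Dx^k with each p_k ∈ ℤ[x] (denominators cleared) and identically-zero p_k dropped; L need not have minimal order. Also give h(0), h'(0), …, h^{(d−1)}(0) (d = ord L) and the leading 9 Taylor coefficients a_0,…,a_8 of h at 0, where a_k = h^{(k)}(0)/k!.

f: a_k = -2, 0, 4, 0, -4/3, 0, 8/45, 0, -4/315, …
g: a_k = 2, 4, -4, 8, -20, 56, -168, 528, -1716, …
Sym-product of L_f,L_g gives L₀ (≤ ord 2).
L = (16 + 32·x + 64·x^2) + (-4 - 16·x)·Dx + (1 + 8·x + 16·x^2)·Dx^2  (order 2).
h: a_k = -4, -8, 16, 0, 64/3, -256/3, 11776/45, -37888/45, 877568/315, …
ICs: h(0) = -4, h′(0) = -8.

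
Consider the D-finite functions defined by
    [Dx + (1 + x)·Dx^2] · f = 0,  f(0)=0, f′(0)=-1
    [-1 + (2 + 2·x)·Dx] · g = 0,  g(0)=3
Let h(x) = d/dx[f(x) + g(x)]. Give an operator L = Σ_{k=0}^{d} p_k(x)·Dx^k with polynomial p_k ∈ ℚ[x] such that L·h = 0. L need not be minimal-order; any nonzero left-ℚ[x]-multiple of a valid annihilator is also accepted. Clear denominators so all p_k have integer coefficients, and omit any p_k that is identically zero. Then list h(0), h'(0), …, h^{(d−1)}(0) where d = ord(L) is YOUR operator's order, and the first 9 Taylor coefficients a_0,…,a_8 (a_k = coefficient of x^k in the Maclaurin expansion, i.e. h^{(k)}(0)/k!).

L = 1 + (5 + 5·x)·Dx + (2 + 4·x + 2·x^2)·Dx^2  (order 2).
h: a_k = 1/2, 1/4, -7/16, 17/32, -151/256, 323/512, -1355/2048, 2809/4096, -46231/65536, …
ICs: h(0) = 1/2, h′(0) = 1/4.

f: a_k = 0, -1, 1/2, -1/3, 1/4, -1/5, 1/6, -1/7, 1/8, …
g: a_k = 3, 3/2, -3/8, 3/16, -15/128, 21/256, -63/1024, 99/2048, -1287/32768, …
h₀=f+g: left-lcm gives L₀, ord ≤ 3.
h=h₀': d/dx-closure on L₀ ⇒ L.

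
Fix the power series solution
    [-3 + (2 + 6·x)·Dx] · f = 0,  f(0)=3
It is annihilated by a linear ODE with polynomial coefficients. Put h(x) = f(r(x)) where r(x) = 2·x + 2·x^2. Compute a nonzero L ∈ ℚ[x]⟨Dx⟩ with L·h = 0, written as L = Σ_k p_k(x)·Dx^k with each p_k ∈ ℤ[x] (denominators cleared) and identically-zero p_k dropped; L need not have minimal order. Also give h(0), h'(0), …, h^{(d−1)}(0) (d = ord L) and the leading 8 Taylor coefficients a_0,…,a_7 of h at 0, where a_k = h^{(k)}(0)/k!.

L = (-3 - 6·x) + (1 + 6·x + 6·x^2)·Dx  (order 1).
h: a_k = 3, 9, -9/2, 27/2, -351/8, 1215/8, -8829/16, 33291/16, …
ICs: h(0) = 3.

f: a_k = 3, 9/2, -27/8, 81/16, -1215/128, 5103/256, -45927/1024, 216513/2048, …
h₀=f(r): pull back L_f along r ⇒ L₀.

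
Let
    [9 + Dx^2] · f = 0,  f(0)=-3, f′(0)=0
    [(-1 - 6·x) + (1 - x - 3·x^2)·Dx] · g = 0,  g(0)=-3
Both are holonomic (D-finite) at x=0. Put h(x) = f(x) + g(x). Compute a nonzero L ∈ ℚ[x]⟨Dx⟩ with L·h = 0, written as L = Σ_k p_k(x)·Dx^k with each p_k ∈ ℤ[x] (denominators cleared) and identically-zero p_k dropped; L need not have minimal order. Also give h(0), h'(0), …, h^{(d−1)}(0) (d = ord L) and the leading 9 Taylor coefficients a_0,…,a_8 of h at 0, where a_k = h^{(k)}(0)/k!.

L = (-459 - 2916·x - 1539·x^2 - 3888·x^3 - 3645·x^4 - 4374·x^5) + (153 - 153·x - 378·x^2 + 405·x^3 - 2187·x^5 - 2187·x^6)·Dx + (-51 - 324·x - 171·x^2 - 432·x^3 - 405·x^4 - 486·x^5)·Dx^2 + (17 - 17·x - 42·x^2 + 45·x^3 - 243·x^5 - 243·x^6)·Dx^3  (order 3).
h: a_k = -6, -3, 3/2, -21, -537/8, -120, -23037/80, -651, -6829707/4480, …
ICs: h(0) = -6, h′(0) = -3, h′′(0) = 3.

f: a_k = -3, 0, 27/2, 0, -81/8, 0, 243/80, 0, -2187/4480, …
g: a_k = -3, -3, -12, -21, -57, -120, -291, -651, -1524, …
h₀=f+g: left-lcm gives L₀, ord ≤ 3.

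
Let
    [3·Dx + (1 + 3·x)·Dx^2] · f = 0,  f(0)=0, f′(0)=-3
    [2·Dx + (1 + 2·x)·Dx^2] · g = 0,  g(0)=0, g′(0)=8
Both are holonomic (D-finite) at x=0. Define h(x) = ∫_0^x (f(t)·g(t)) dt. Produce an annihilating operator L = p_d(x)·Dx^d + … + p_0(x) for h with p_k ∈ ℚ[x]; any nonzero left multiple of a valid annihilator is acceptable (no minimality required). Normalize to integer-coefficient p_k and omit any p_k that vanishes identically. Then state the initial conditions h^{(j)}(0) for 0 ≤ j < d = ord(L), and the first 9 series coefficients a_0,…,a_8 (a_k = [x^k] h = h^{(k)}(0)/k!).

L = (156 + 720·x + 864·x^2)·Dx^2 + (310 + 2244·x + 5400·x^2 + 4320·x^3)·Dx^3 + (88 + 860·x + 3132·x^2 + 5040·x^3 + 3024·x^4)·Dx^4 + (5 + 62·x + 305·x^2 + 744·x^3 + 900·x^4 + 432·x^5)·Dx^5  (order 5).
h: a_k = 0, 0, 0, -8, 15, -28, 55, -3978/35, 491/2, …
ICs: h(0) = 0, h′(0) = 0, h′′(0) = 0, h′′′(0) = -48, h′′′′(0) = 360.

f: a_k = 0, -3, 9/2, -9, 81/4, -243/5, 243/2, -2187/7, 6561/8, …
g: a_k = 0, 8, -8, 32/3, -16, 128/5, -128/3, 512/7, -128, …
L₀ := L_f ⊗_s L_g (sym. prod.), ord ≤ 4.
h=∫₀ˣh₀: take L = L₀·Dx.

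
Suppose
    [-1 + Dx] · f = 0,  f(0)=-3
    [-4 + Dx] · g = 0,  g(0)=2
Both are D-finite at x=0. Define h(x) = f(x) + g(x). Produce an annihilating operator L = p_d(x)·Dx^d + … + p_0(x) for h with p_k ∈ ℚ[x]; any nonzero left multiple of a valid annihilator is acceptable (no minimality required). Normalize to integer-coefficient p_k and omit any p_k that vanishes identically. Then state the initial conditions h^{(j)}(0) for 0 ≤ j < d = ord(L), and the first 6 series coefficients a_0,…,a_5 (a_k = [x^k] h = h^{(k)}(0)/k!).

f: a_k = -3, -3, -3/2, -1/2, -1/8, -1/40, …
g: a_k = 2, 8, 16, 64/3, 64/3, 256/15, …
Sum ⇒ L₀ = lclm(L_f,L_g) in ℚ(x)⟨Dx⟩.
L = 4 - 5·Dx + Dx^2  (order 2).
h: a_k = -1, 5, 29/2, 125/6, 509/24, 409/24, …
ICs: h(0) = -1, h′(0) = 5.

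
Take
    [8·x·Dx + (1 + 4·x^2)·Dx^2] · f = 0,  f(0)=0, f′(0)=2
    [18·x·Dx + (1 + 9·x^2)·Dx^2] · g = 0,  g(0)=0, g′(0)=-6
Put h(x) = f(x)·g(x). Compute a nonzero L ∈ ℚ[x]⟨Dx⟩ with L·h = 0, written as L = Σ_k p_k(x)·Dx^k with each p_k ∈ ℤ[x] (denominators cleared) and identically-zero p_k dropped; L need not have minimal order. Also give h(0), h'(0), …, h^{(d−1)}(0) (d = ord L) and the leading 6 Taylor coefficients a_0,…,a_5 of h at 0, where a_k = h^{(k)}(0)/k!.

L = (-864·x - 18720·x^3 - 82944·x^5 + 134784·x^7 + 1119744·x^9)·Dx + (-52 - 3036·x^2 - 33696·x^4 - 72576·x^6 + 471744·x^8 + 1679616·x^10)·Dx^2 + (-104·x - 2072·x^3 - 11232·x^5 + 13968·x^7 + 269568·x^9 + 559872·x^11)·Dx^3 + (-1 - 26·x^2 - 205·x^4 + 7380·x^8 + 33696·x^10 + 46656·x^12)·Dx^4  (order 4).
h: a_k = 0, 0, -12, 0, 52, 0, …
ICs: h(0) = 0, h′(0) = 0, h′′(0) = -24, h′′′(0) = 0.

f: a_k = 0, 2, 0, -8/3, 0, 32/5, …
g: a_k = 0, -6, 0, 18, 0, -486/5, …
f·g: L₀ = L_f ⊗_s L_g, ord ≤ 2·2.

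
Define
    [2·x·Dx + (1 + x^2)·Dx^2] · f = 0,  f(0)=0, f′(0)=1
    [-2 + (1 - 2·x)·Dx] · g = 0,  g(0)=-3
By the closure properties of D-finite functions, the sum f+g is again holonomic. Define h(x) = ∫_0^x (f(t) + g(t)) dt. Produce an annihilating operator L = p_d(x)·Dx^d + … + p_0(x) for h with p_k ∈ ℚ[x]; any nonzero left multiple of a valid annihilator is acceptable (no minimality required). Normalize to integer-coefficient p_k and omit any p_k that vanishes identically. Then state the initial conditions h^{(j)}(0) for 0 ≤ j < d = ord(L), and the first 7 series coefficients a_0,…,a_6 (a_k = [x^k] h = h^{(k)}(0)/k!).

f: a_k = 0, 1, 0, -1/3, 0, 1/5, 0, …
g: a_k = -3, -6, -12, -24, -48, -96, -192, …
h₀=f+g: left-lcm gives L₀, ord ≤ 3.
h=∫₀ˣh₀: take L = L₀·Dx.
L = (4 - 32·x - 12·x^2)·Dx^2 + (-13 + 4·x - 25·x^2 - 12·x^3)·Dx^3 + (2 - 3·x - 3·x^3 - 2·x^4)·Dx^4  (order 4).
h: a_k = 0, -3, -5/2, -4, -73/12, -48/5, -479/30, …
ICs: h(0) = 0, h′(0) = -3, h′′(0) = -5, h′′′(0) = -24.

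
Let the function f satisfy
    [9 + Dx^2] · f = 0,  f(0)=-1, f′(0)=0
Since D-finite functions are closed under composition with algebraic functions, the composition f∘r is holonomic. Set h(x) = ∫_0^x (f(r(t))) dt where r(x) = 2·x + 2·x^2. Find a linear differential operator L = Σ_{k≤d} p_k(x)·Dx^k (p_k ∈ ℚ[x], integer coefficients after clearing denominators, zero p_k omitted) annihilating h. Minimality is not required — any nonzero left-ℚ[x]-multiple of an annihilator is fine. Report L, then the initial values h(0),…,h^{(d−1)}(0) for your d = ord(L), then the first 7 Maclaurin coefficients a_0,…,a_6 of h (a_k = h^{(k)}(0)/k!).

f: a_k = -1, 0, 9/2, 0, -27/8, 0, 81/80, …
Substitute x→r, Dx→(1/r')Dx; clear ⇒ L₀.
h=∫₀ˣh₀: take L = L₀·Dx.
L = (36 + 216·x + 432·x^2 + 288·x^3)·Dx - 2·Dx^2 + (1 + 2·x)·Dx^3  (order 3).
h: a_k = 0, -1, 0, 6, 9, -36/5, -36, …
ICs: h(0) = 0, h′(0) = -1, h′′(0) = 0.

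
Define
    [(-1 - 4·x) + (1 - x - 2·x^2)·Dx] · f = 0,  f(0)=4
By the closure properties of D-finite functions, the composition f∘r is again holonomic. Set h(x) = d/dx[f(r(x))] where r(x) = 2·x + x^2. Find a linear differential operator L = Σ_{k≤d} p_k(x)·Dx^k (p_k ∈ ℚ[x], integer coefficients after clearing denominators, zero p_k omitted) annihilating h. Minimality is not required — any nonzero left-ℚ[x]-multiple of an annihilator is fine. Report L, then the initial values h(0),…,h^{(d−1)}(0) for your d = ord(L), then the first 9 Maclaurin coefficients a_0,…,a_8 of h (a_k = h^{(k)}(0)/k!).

f: a_k = 4, 4, 12, 20, 44, 84, 172, 340, 684, …
h₀=f(r): pull back L_f along r ⇒ L₀.
h₀' ⇒ L via d/dx closure of L₀.
L = (13 + 52·x + 186·x^2 + 160·x^3 + 40·x^4) + (-1 - 5·x + 26·x^2 + 62·x^3 + 40·x^4 + 8·x^5)·Dx  (order 1).
h: a_k = 8, 104, 624, 3824, 21080, 112824, 585312, 2976864, 14900616, …
ICs: h(0) = 8.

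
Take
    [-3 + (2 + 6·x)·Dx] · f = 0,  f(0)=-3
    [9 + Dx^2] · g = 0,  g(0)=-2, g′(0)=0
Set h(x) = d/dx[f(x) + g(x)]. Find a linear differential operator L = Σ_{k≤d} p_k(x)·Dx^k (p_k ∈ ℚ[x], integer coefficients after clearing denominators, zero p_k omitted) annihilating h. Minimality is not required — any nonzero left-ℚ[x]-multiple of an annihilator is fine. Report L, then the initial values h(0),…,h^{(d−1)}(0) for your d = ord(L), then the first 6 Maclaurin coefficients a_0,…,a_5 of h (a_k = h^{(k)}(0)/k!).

f: a_k = -3, -9/2, 27/8, -81/16, 1215/128, -5103/256, …
g: a_k = -2, 0, 9, 0, -27/4, 0, …
Weyl lclm of L_f,L_g ⇒ L₀ (ord ≤ 3).
Differentiate: ansatz ord ≤ ord L₀ ⇒ L.
L = (-513 - 648·x - 972·x^2) + (-126 - 810·x - 1944·x^2 - 1944·x^3)·Dx + (-57 - 72·x - 108·x^2)·Dx^2 + (-14 - 90·x - 216·x^2 - 216·x^3)·Dx^3  (order 3).
h: a_k = -9/2, 99/4, -243/16, 351/32, -25515/256, 720009/2560, …
ICs: h(0) = -9/2, h′(0) = 99/4, h′′(0) = -243/8.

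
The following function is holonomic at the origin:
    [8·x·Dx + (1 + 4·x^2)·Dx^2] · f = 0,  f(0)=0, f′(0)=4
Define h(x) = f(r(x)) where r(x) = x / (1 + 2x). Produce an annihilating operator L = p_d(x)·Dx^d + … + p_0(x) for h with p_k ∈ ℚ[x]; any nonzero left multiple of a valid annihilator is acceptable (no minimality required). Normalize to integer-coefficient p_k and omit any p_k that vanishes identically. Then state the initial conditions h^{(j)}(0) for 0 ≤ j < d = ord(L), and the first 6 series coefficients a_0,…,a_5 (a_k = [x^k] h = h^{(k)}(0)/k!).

L = (4 + 16·x)·Dx + (1 + 4·x + 8·x^2)·Dx^2  (order 2).
h: a_k = 0, 4, -8, 32/3, 0, -256/5, …
ICs: h(0) = 0, h′(0) = 4.

f: a_k = 0, 4, 0, -16/3, 0, 64/5, …
L₀ from L_f via x↦r, Dx↦r'^{-1}Dx.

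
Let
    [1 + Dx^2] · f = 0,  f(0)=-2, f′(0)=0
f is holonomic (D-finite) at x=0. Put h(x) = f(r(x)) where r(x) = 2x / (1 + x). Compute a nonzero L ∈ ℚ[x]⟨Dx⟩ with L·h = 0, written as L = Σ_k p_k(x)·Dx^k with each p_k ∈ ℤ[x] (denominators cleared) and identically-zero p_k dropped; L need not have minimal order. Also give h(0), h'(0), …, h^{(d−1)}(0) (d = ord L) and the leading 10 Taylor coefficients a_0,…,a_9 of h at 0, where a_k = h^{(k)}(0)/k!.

f: a_k = -2, 0, 1, 0, -1/12, 0, 1/360, 0, -1/20160, 0, …
f∘r: x↦r, Dx↦Dx/r' in L_f ⇒ L₀.
L = 4 + (2 + 6·x + 6·x^2 + 2·x^3)·Dx + (1 + 4·x + 6·x^2 + 4·x^3 + x^4)·Dx^2  (order 2).
h: a_k = -2, 0, 4, -8, 32/3, -32/3, 308/45, 8/5, -4708/315, 10336/315, …
ICs: h(0) = -2, h′(0) = 0.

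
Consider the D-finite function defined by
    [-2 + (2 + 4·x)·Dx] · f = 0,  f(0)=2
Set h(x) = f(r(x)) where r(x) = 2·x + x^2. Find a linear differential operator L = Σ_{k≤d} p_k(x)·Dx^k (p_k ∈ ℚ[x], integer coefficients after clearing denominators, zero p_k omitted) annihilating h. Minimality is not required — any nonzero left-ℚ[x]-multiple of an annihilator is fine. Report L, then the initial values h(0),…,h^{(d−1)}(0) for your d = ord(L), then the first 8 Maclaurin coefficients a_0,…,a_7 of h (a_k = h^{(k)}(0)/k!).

L = (-2 - 2·x) + (1 + 4·x + 2·x^2)·Dx  (order 1).
h: a_k = 2, 4, -2, 4, -9, 22, -57, 154, …
ICs: h(0) = 2.

f: a_k = 2, 2, -1, 1, -5/4, 7/4, -21/8, 33/8, …
Substitute x→r, Dx→(1/r')Dx; clear ⇒ L₀.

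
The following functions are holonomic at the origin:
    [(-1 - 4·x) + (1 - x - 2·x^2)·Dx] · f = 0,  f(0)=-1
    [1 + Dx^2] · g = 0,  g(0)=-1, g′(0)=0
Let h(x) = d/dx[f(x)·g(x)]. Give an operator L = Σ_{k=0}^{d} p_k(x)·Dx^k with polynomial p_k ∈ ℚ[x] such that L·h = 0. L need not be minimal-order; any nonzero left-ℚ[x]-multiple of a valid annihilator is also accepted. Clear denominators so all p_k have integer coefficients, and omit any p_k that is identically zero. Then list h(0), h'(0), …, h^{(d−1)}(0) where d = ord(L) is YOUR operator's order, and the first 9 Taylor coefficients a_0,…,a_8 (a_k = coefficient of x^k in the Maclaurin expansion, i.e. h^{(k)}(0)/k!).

f: a_k = -1, -1, -3, -5, -11, -21, -43, -85, -171, …
g: a_k = -1, 0, 1/2, 0, -1/24, 0, 1/720, 0, -1/40320, …
L₀ := L_f ⊗_s L_g (sym. prod.), ord ≤ 2.
h₀' ⇒ L via d/dx closure of L₀.
L = (31 - 2·x - 3·x^2 + 4·x^3 + 4·x^4) + (10 + 42·x + 12·x^2 + 16·x^3)·Dx + (-3 + 2·x + 5·x^2 + 4·x^3 + 4·x^4)·Dx^2  (order 2).
h: a_k = 1, 5, 27/2, 229/6, 2225/24, 27089/120, 376523/720, 6046153/5040, 12070521/4480, …
ICs: h(0) = 1, h′(0) = 5.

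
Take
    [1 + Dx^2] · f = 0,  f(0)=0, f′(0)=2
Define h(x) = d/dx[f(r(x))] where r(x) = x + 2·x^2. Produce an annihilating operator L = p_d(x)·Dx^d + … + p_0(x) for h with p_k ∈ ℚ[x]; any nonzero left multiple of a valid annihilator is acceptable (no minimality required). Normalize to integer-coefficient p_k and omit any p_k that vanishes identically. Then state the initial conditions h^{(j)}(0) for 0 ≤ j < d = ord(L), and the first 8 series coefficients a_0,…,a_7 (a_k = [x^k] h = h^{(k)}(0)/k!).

L = (49 + 16·x + 96·x^2 + 256·x^3 + 256·x^4) + (-12 - 48·x)·Dx + (1 + 8·x + 16·x^2)·Dx^2  (order 2).
h: a_k = 2, 8, -1, -8, -239/12, -15, 1679/360, 478/45, …
ICs: h(0) = 2, h′(0) = 8.

f: a_k = 0, 2, 0, -1/3, 0, 1/60, 0, -1/2520, …
L₀ from L_f via x↦r, Dx↦r'^{-1}Dx.
Derive L from L₀ (diff closure).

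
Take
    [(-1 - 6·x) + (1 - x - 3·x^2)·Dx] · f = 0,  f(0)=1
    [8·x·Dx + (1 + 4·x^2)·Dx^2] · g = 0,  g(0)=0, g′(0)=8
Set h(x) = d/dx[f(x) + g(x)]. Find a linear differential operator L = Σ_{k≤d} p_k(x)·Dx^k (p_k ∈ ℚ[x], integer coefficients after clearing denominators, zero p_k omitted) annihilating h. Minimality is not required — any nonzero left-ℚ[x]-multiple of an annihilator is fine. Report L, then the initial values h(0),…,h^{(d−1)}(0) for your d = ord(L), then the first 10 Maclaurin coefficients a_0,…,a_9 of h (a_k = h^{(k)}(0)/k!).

f: a_k = 1, 1, 4, 7, 19, 40, 97, 217, 508, 1159, …
g: a_k = 0, 8, 0, -32/3, 0, 128/5, 0, -512/7, 0, 2048/9, …
Weyl lclm of L_f,L_g ⇒ L₀ (ord ≤ 3).
h=h₀': d/dx-closure on L₀ ⇒ L.
L = (-32 + 128·x + 1488·x^2 + 2880·x^3 + 8424·x^4 + 2592·x^6) + (25 + 160·x + 214·x^2 + 1188·x^3 + 2628·x^4 + 6264·x^5 + 432·x^6 + 2592·x^7)·Dx + (-4 - 9·x - 54·x^2 + 66·x^3 + x^4 + 444·x^5 + 720·x^6 + 144·x^7 + 432·x^8)·Dx^2  (order 2).
h: a_k = 9, 8, -11, 76, 328, 582, 1007, 4064, 12479, 26830, …
ICs: h(0) = 9, h′(0) = 8.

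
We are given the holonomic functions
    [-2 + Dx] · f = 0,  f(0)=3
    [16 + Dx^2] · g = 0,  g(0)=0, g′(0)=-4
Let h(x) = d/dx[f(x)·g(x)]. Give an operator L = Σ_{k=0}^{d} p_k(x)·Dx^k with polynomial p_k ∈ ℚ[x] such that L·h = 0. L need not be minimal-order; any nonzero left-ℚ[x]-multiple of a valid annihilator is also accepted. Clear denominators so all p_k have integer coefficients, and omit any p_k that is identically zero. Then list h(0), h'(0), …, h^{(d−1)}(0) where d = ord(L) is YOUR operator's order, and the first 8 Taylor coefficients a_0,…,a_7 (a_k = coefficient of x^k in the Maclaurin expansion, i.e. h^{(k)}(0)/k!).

f: a_k = 3, 6, 6, 4, 2, 4/5, 4/15, 8/105, …
g: a_k = 0, -4, 0, 32/3, 0, -128/15, 0, 1024/315, …
Sym-product of L_f,L_g gives L₀ (≤ ord 2).
h₀' ⇒ L via d/dx closure of L₀.
L = 20 - 4·Dx + Dx^2  (order 2).
h: a_k = -12, -48, 24, 192, 152, -352/5, -2224/15, -256/5, …
ICs: h(0) = -12, h′(0) = -48.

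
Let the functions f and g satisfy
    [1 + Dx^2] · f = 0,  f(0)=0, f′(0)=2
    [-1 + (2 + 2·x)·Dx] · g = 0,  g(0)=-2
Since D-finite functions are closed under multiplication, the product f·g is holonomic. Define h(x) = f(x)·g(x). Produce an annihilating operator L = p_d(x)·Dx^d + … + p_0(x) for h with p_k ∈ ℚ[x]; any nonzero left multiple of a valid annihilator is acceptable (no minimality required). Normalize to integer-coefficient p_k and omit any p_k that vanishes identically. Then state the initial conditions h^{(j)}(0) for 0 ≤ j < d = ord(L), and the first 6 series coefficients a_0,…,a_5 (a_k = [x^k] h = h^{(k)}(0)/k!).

L = (7 + 8·x + 4·x^2) + (-4 - 4·x)·Dx + (4 + 8·x + 4·x^2)·Dx^2  (order 2).
h: a_k = 0, -4, -2, 7/6, 1/12, 19/480, …
ICs: h(0) = 0, h′(0) = -4.

f: a_k = 0, 2, 0, -1/3, 0, 1/60, …
g: a_k = -2, -1, 1/4, -1/8, 5/64, -7/128, …
L₀ := L_f ⊗_s L_g (sym. prod.), ord ≤ 2.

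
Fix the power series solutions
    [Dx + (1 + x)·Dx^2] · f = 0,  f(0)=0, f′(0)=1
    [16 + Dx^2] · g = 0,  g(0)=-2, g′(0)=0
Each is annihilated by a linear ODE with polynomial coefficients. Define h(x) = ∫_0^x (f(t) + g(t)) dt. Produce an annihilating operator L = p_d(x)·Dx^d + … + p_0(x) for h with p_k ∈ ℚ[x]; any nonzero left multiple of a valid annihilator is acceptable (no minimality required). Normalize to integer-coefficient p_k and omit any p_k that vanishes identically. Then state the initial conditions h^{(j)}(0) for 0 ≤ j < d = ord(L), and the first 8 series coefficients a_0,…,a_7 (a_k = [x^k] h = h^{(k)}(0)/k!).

L = (176 + 256·x + 128·x^2)·Dx^2 + (144 + 400·x + 384·x^2 + 128·x^3)·Dx^3 + (11 + 16·x + 8·x^2)·Dx^4 + (9 + 25·x + 24·x^2 + 8·x^3)·Dx^5  (order 5).
h: a_k = 0, -2, 1/2, 31/6, 1/12, -259/60, 1/30, 1009/630, …
ICs: h(0) = 0, h′(0) = -2, h′′(0) = 1, h′′′(0) = 31, h′′′′(0) = 2.

f: a_k = 0, 1, -1/2, 1/3, -1/4, 1/5, -1/6, 1/7, …
g: a_k = -2, 0, 16, 0, -64/3, 0, 512/45, 0, …
L₀ := lclm(L_f,L_g); ord L₀ ≤ 2+2.
h=∫h₀ ⇒ L = L₀·Dx.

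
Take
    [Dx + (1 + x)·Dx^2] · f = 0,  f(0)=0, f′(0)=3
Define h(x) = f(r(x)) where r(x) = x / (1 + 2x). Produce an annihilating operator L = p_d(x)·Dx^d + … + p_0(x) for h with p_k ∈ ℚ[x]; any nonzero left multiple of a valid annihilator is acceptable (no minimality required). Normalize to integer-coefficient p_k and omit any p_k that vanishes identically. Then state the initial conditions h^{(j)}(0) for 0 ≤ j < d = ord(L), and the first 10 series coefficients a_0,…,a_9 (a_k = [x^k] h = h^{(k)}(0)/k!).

f: a_k = 0, 3, -3/2, 1, -3/4, 3/5, -1/2, 3/7, -3/8, 1/3, …
h₀=f(r): pull back L_f along r ⇒ L₀.
L = (5 + 12·x)·Dx + (1 + 5·x + 6·x^2)·Dx^2  (order 2).
h: a_k = 0, 3, -15/2, 19, -195/4, 633/5, -665/2, 6177/7, -18915/8, 19171/3, …
ICs: h(0) = 0, h′(0) = 3.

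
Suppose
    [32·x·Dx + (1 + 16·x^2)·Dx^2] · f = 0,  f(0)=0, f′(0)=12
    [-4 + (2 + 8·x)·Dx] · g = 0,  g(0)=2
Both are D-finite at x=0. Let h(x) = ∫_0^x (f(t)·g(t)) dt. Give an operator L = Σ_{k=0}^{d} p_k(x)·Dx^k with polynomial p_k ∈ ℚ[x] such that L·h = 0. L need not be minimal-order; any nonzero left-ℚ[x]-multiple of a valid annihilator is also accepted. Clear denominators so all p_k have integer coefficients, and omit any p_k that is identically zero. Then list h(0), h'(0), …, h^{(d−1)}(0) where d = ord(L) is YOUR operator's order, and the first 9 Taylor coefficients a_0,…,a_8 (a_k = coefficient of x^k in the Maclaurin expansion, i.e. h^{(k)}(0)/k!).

f: a_k = 0, 12, 0, -64, 0, 3072/5, 0, -49152/7, 0, …
g: a_k = 2, 4, -4, 8, -20, 56, -168, 528, -1716, …
Sym-product of L_f,L_g gives L₀ (≤ ord 2).
∫: right-multiply L₀ by Dx.
L = (12 - 64·x - 64·x^2)·Dx + (-4 + 16·x + 192·x^2 + 256·x^3)·Dx^2 + (1 + 8·x + 32·x^2 + 128·x^3 + 256·x^4)·Dx^3  (order 3).
h: a_k = 0, 0, 12, 16, -44, -32, 3112/15, 13088/35, -75412/35, …
ICs: h(0) = 0, h′(0) = 0, h′′(0) = 24.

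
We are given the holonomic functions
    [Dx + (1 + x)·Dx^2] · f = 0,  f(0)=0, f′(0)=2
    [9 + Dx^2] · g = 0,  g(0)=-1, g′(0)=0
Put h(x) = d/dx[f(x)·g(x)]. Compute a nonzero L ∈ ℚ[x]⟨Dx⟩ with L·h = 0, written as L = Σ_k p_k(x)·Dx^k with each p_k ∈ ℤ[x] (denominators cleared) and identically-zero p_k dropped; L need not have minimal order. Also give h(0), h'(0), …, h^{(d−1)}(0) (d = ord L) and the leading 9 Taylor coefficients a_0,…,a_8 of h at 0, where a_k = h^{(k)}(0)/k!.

L = (13743 + 107892·x + 319302·x^2 + 475308·x^3 + 381267·x^4 + 157464·x^5 + 26244·x^6) + (4104 + 24192·x + 53460·x^2 + 56700·x^3 + 29160·x^4 + 5832·x^5)·Dx + (4020 + 27828·x + 76770·x^2 + 109512·x^3 + 85698·x^4 + 34992·x^5 + 5832·x^6)·Dx^2 + (456 + 2688·x + 5940·x^2 + 6300·x^3 + 3240·x^4 + 648·x^5)·Dx^3 + (277 + 1760·x + 4588·x^2 + 6300·x^3 + 4815·x^4 + 1944·x^5 + 324·x^6)·Dx^4  (order 4).
h: a_k = -2, 2, 25, -16, -83/4, 35/4, 361/40, -23/5, 1271/2240, …
ICs: h(0) = -2, h′(0) = 2, h′′(0) = 50, h′′′(0) = -96.

f: a_k = 0, 2, -1, 2/3, -1/2, 2/5, -1/3, 2/7, -1/4, …
g: a_k = -1, 0, 9/2, 0, -27/8, 0, 81/80, 0, -729/4480, …
L₀ := L_f ⊗_s L_g (sym. prod.), ord ≤ 4.
h=h₀': d/dx-closure on L₀ ⇒ L.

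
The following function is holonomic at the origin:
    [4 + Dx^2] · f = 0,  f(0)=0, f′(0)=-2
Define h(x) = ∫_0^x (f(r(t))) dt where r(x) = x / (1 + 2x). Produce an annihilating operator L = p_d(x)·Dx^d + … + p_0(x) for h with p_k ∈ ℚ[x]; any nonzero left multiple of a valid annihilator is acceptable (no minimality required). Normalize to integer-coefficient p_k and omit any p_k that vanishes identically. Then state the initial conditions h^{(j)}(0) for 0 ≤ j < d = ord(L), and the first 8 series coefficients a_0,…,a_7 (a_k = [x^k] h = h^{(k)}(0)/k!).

f: a_k = 0, -2, 0, 4/3, 0, -4/15, 0, 8/315, …
Change of var in L_f (x↦r) gives L₀.
Integrate: L := L₀·Dx.
L = 4·Dx + (4 + 24·x + 48·x^2 + 32·x^3)·Dx^2 + (1 + 8·x + 24·x^2 + 32·x^3 + 16·x^4)·Dx^3  (order 3).
h: a_k = 0, 0, -1, 4/3, -5/3, 8/5, -2/45, -40/7, …
ICs: h(0) = 0, h′(0) = 0, h′′(0) = -2.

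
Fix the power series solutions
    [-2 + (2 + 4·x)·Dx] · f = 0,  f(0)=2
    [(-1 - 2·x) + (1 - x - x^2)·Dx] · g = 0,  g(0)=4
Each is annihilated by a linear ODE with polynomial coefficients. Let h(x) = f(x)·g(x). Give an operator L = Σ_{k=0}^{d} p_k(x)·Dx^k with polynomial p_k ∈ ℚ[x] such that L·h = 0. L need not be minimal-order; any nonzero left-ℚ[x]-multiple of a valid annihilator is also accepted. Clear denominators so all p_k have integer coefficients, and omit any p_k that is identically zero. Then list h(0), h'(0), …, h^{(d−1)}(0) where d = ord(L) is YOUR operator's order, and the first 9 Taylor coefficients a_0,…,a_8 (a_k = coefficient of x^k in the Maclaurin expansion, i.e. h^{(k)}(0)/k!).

L = (2 + 3·x + 3·x^2) + (-1 - x + 3·x^2 + 2·x^3)·Dx  (order 1).
h: a_k = 8, 16, 20, 40, 55, 102, 293/2, 265, 6155/16, …
ICs: h(0) = 8.

f: a_k = 2, 2, -1, 1, -5/4, 7/4, -21/8, 33/8, -429/64, …
g: a_k = 4, 4, 8, 12, 20, 32, 52, 84, 136, …
Product ⇒ symmetric product L₀, ord ≤ 1.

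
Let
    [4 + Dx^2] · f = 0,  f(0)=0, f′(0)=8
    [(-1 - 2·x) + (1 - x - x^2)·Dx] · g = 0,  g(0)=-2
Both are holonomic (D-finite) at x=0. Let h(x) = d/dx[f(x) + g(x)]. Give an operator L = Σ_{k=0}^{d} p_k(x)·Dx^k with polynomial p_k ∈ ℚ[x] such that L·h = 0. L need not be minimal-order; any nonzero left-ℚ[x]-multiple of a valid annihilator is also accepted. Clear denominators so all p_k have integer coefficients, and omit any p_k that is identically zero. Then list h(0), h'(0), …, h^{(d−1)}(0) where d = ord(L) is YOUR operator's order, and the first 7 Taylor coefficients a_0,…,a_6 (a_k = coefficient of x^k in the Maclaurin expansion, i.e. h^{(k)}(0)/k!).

L = (272 + 704·x + 880·x^2 + 400·x^3 + 320·x^4 + 144·x^5 + 48·x^6) + (-44 - 52·x + 108·x^2 + 80·x^3 + 40·x^4 + 72·x^5 + 56·x^6 + 16·x^7)·Dx + (68 + 176·x + 220·x^2 + 100·x^3 + 80·x^4 + 36·x^5 + 12·x^6)·Dx^2 + (-11 - 13·x + 27·x^2 + 20·x^3 + 10·x^4 + 18·x^5 + 14·x^6 + 4·x^7)·Dx^3  (order 3).
h: a_k = 6, -8, -34, -40, -224/3, -156, -13262/45, …
ICs: h(0) = 6, h′(0) = -8, h′′(0) = -68.

f: a_k = 0, 8, 0, -16/3, 0, 16/15, 0, …
g: a_k = -2, -2, -4, -6, -10, -16, -26, …
Sum ⇒ L₀ = lclm(L_f,L_g) in ℚ(x)⟨Dx⟩.
Derive L from L₀ (diff closure).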